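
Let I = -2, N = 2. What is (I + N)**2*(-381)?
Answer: 0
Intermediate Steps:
(I + N)**2*(-381) = (-2 + 2)**2*(-381) = 0**2*(-381) = 0*(-381) = 0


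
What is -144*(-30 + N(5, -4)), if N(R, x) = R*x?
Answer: 7200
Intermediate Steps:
-144*(-30 + N(5, -4)) = -144*(-30 + 5*(-4)) = -144*(-30 - 20) = -144*(-50) = 7200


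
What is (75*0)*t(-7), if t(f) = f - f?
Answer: 0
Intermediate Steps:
t(f) = 0
(75*0)*t(-7) = (75*0)*0 = 0*0 = 0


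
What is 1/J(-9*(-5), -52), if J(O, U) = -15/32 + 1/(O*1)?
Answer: -1440/643 ≈ -2.2395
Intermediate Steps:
J(O, U) = -15/32 + 1/O (J(O, U) = -15*1/32 + 1/O = -15/32 + 1/O)
1/J(-9*(-5), -52) = 1/(-15/32 + 1/(-9*(-5))) = 1/(-15/32 + 1/45) = 1/(-643/1440) = -1440/643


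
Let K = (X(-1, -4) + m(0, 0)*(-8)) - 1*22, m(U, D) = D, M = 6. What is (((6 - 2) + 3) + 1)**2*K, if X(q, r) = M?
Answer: -1024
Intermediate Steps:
X(q, r) = 6
K = -16 (K = (6 + 0*(-8)) - 1*22 = (6 + 0) - 22 = 6 - 22 = -16)
(((6 - 2) + 3) + 1)**2*K = (((6 - 2) + 3) + 1)**2*(-16) = ((4 + 3) + 1)**2*(-16) = (7 + 1)**2*(-16) = 8**2*(-16) = 64*(-16) = -1024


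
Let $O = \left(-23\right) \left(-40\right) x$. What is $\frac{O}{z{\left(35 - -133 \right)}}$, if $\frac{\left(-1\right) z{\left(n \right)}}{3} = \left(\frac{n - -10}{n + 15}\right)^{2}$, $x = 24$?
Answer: $- \frac{61619760}{7921} \approx -7779.3$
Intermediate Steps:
$O = 22080$ ($O = \left(-23\right) \left(-40\right) 24 = 920 \cdot 24 = 22080$)
$z{\left(n \right)} = - \frac{3 \left(10 + n\right)^{2}}{\left(15 + n\right)^{2}}$ ($z{\left(n \right)} = - 3 \left(\frac{n - -10}{n + 15}\right)^{2} = - 3 \left(\frac{n + \left(15 - 5\right)}{15 + n}\right)^{2} = - 3 \left(\frac{n + 10}{15 + n}\right)^{2} = - 3 \left(\frac{10 + n}{15 + n}\right)^{2} = - 3 \frac{\left(10 + n\right)^{2}}{\left(15 + n\right)^{2}} = - \frac{3 \left(10 + n\right)^{2}}{\left(15 + n\right)^{2}}$)
$\frac{O}{z{\left(35 - -133 \right)}} = \frac{22080}{\left(-3\right) \left(10 + \left(35 - -133\right)\right)^{2} \frac{1}{\left(15 + \left(35 - -133\right)\right)^{2}}} = \frac{22080}{\left(-3\right) \left(10 + \left(35 + 133\right)\right)^{2} \frac{1}{\left(15 + \left(35 + 133\right)\right)^{2}}} = \frac{22080}{\left(-3\right) \left(10 + 168\right)^{2} \frac{1}{\left(15 + 168\right)^{2}}} = \frac{22080}{\left(-3\right) 178^{2} \cdot \frac{1}{33489}} = \frac{22080}{\left(-3\right) 31684 \cdot \frac{1}{33489}} = \frac{22080}{- \frac{31684}{11163}} = 22080 \left(- \frac{11163}{31684}\right) = - \frac{61619760}{7921}$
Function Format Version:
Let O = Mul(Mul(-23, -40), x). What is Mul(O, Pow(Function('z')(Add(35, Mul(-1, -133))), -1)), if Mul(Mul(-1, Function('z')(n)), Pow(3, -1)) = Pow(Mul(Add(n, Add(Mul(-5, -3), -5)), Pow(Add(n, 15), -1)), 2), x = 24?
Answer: Rational(-61619760, 7921) ≈ -7779.3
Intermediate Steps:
O = 22080 (O = Mul(Mul(-23, -40), 24) = Mul(920, 24) = 22080)
Function('z')(n) = Mul(-3, Pow(Add(10, n), 2), Pow(Add(15, n), -2)) (Function('z')(n) = Mul(-3, Pow(Mul(Add(n, Add(Mul(-5, -3), -5)), Pow(Add(n, 15), -1)), 2)) = Mul(-3, Pow(Mul(Add(n, Add(15, -5)), Pow(Add(15, n), -1)), 2)) = Mul(-3, Pow(Mul(Add(n, 10), Pow(Add(15, n), -1)), 2)) = Mul(-3, Pow(Mul(Add(10, n), Pow(Add(15, n), -1)), 2)) = Mul(-3, Pow(Mul(Pow(Add(15, n), -1), Add(10, n)), 2)) = Mul(-3, Mul(Pow(Add(10, n), 2), Pow(Add(15, n), -2))) = Mul(-3, Pow(Add(10, n), 2), Pow(Add(15, n), -2)))
Mul(O, Pow(Function('z')(Add(35, Mul(-1, -133))), -1)) = Mul(22080, Pow(Mul(-3, Pow(Add(10, Add(35, Mul(-1, -133))), 2), Pow(Add(15, Add(35, Mul(-1, -133))), -2)), -1)) = Mul(22080, Pow(Mul(-3, Pow(Add(10, Add(35, 133)), 2), Pow(Add(15, Add(35, 133)), -2)), -1)) = Mul(22080, Pow(Mul(-3, Pow(Add(10, 168), 2), Pow(Add(15, 168), -2)), -1)) = Mul(22080, Pow(Mul(-3, Pow(178, 2), Pow(183, -2)), -1)) = Mul(22080, Pow(Mul(-3, 31684, Rational(1, 33489)), -1)) = Mul(22080, Pow(Rational(-31684, 11163), -1)) = Mul(22080, Rational(-11163, 31684)) = Rational(-61619760, 7921)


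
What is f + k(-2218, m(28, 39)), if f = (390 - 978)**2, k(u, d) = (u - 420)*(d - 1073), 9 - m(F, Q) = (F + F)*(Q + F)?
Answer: 13050352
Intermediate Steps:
m(F, Q) = 9 - 2*F*(F + Q) (m(F, Q) = 9 - (F + F)*(Q + F) = 9 - 2*F*(F + Q))
k(u, d) = (-1073 + d)*(-420 + u) (k(u, d) = (-420 + u)*(-1073 + d) = (-1073 + d)*(-420 + u))
f = 345744 (f = (-588)**2 = 345744)
f + k(-2218, m(28, 39)) = 345744 + (450660 - 1073*(-2218) - 420*(9 - 2*28**2 - 2*28*39) + (9 - 2*28**2 - 2*28*39)*(-2218)) = 345744 + (450660 + 2379914 - 420*(9 - 2*784 - 2184) + (9 - 2*784 - 2184)*(-2218)) = 345744 + (450660 + 2379914 - 420*(9 - 1568 - 2184) + (9 - 1568 - 2184)*(-2218)) = 345744 + (450660 + 2379914 - 420*(-3743) - 3743*(-2218)) = 345744 + (450660 + 2379914 + 1572060 + 8301974) = 345744 + 12704608 = 13050352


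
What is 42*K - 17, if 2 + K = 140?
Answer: 5779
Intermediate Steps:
K = 138 (K = -2 + 140 = 138)
42*K - 17 = 42*138 - 17 = 5796 - 17 = 5779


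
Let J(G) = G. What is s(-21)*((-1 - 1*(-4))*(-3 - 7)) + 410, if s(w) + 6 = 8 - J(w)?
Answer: -280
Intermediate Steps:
s(w) = 2 - w (s(w) = -6 + (8 - w) = 2 - w)
s(-21)*((-1 - 1*(-4))*(-3 - 7)) + 410 = (2 - 1*(-21))*((-1 - 1*(-4))*(-3 - 7)) + 410 = (2 + 21)*((-1 + 4)*(-10)) + 410 = 23*(3*(-10)) + 410 = 23*(-30) + 410 = -690 + 410 = -280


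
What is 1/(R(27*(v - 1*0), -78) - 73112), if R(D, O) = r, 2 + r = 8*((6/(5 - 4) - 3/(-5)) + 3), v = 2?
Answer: -5/365186 ≈ -1.3692e-5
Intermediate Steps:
r = 374/5 (r = -2 + 8*((6/(5 - 4) - 3/(-5)) + 3) = -2 + 8*((6/1 - 3*(-⅕)) + 3) = -2 + 8*((6*1 + ⅗) + 3) = -2 + 8*((6 + ⅗) + 3) = -2 + 8*(33/5 + 3) = -2 + 8*(48/5) = -2 + 384/5 = 374/5 ≈ 74.800)
R(D, O) = 374/5
1/(R(27*(v - 1*0), -78) - 73112) = 1/(374/5 - 73112) = 1/(-365186/5) = -5/365186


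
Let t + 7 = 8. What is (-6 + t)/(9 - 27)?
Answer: 5/18 ≈ 0.27778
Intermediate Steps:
t = 1 (t = -7 + 8 = 1)
(-6 + t)/(9 - 27) = (-6 + 1)/(9 - 27) = -5/(-18) = -1/18*(-5) = 5/18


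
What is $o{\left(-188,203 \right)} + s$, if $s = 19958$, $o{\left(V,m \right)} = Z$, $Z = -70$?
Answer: $19888$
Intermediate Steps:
$o{\left(V,m \right)} = -70$
$o{\left(-188,203 \right)} + s = -70 + 19958 = 19888$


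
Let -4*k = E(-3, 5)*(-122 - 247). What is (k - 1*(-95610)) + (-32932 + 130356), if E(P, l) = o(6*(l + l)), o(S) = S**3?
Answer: 20119034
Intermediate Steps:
E(P, l) = 1728*l**3 (E(P, l) = (6*(l + l))**3 = (6*(2*l))**3 = (12*l)**3 = 1728*l**3)
k = 19926000 (k = -1728*5**3*(-122 - 247)/4 = -1728*125*(-369)/4 = -54000*(-369) = -1/4*(-79704000) = 19926000)
(k - 1*(-95610)) + (-32932 + 130356) = (19926000 - 1*(-95610)) + (-32932 + 130356) = (19926000 + 95610) + 97424 = 20021610 + 97424 = 20119034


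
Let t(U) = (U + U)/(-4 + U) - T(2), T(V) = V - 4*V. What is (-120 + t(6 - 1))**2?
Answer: 10816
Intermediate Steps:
T(V) = -3*V
t(U) = 6 + 2*U/(-4 + U) (t(U) = (U + U)/(-4 + U) - (-3)*2 = (2*U)/(-4 + U) - 1*(-6) = 2*U/(-4 + U) + 6 = 6 + 2*U/(-4 + U))
(-120 + t(6 - 1))**2 = (-120 + 8*(-3 + (6 - 1))/(-4 + (6 - 1)))**2 = (-120 + 8*(-3 + 5)/(-4 + 5))**2 = (-120 + 8*2/1)**2 = (-120 + 8*1*2)**2 = (-120 + 16)**2 = (-104)**2 = 10816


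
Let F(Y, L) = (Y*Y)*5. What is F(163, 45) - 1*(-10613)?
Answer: 143458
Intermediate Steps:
F(Y, L) = 5*Y² (F(Y, L) = Y²*5 = 5*Y²)
F(163, 45) - 1*(-10613) = 5*163² - 1*(-10613) = 5*26569 + 10613 = 132845 + 10613 = 143458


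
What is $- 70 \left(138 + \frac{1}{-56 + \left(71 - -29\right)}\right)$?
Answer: $- \frac{212555}{22} \approx -9661.6$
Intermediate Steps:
$- 70 \left(138 + \frac{1}{-56 + \left(71 - -29\right)}\right) = - 70 \left(138 + \frac{1}{-56 + \left(71 + 29\right)}\right) = - 70 \left(138 + \frac{1}{-56 + 100}\right) = - 70 \left(138 + \frac{1}{44}\right) = \left(-70\right) \frac{6073}{44} = - \frac{212555}{22}$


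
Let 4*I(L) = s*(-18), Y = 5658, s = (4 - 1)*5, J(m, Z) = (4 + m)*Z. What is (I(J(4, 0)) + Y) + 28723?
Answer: 68627/2 ≈ 34314.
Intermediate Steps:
J(m, Z) = Z*(4 + m)
s = 15 (s = 3*5 = 15)
I(L) = -135/2 (I(L) = (15*(-18))/4 = (¼)*(-270) = -135/2)
(I(J(4, 0)) + Y) + 28723 = (-135/2 + 5658) + 28723 = 11181/2 + 28723 = 68627/2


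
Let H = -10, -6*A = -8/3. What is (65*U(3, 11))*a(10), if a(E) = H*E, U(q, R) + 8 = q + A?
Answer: 266500/9 ≈ 29611.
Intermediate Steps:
A = 4/9 (A = -(-4)/(3*3) = -⅙*(-8/3) = 4/9 ≈ 0.44444)
U(q, R) = -68/9 + q (U(q, R) = -8 + (q + 4/9) = -8 + (4/9 + q) = -68/9 + q)
a(E) = -10*E
(65*U(3, 11))*a(10) = (65*(-68/9 + 3))*(-10*10) = (65*(-41/9))*(-100) = -2665/9*(-100) = 266500/9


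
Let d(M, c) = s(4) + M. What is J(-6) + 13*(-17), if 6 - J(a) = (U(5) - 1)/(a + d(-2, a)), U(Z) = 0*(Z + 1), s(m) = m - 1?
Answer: -1076/5 ≈ -215.20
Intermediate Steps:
s(m) = -1 + m
U(Z) = 0 (U(Z) = 0*(1 + Z) = 0)
d(M, c) = 3 + M (d(M, c) = (-1 + 4) + M = 3 + M)
J(a) = 6 + 1/(1 + a) (J(a) = 6 - (0 - 1)/(a + (3 - 2)) = 6 - (-1)/(a + 1) = 6 - (-1)/(1 + a) = 6 + 1/(1 + a))
J(-6) + 13*(-17) = (7 + 6*(-6))/(1 - 6) + 13*(-17) = (7 - 36)/(-5) - 221 = -1/5*(-29) - 221 = 29/5 - 221 = -1076/5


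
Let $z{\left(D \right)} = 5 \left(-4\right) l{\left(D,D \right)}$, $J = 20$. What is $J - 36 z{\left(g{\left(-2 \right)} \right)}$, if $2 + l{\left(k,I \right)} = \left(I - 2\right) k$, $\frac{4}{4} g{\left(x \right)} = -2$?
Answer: $4340$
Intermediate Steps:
$g{\left(x \right)} = -2$
$l{\left(k,I \right)} = -2 + k \left(-2 + I\right)$ ($l{\left(k,I \right)} = -2 + \left(I - 2\right) k = -2 + \left(-2 + I\right) k = -2 + k \left(-2 + I\right)$)
$z{\left(D \right)} = 40 - 20 D^{2} + 40 D$ ($z{\left(D \right)} = 5 \left(-4\right) \left(-2 - 2 D + D D\right) = - 20 \left(-2 - 2 D + D^{2}\right) = - 20 \left(-2 + D^{2} - 2 D\right) = 40 - 20 D^{2} + 40 D$)
$J - 36 z{\left(g{\left(-2 \right)} \right)} = 20 - 36 \left(40 - 20 \left(-2\right)^{2} + 40 \left(-2\right)\right) = 20 - 36 \left(40 - 80 - 80\right) = 20 - -4320 = 20 + 4320 = 4340$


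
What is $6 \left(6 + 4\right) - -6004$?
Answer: $6064$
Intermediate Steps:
$6 \left(6 + 4\right) - -6004 = 6 \cdot 10 + 6004 = 60 + 6004 = 6064$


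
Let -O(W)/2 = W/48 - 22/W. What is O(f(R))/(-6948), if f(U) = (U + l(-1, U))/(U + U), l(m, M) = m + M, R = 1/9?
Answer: 4175/2334528 ≈ 0.0017884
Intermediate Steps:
R = ⅑ ≈ 0.11111
l(m, M) = M + m
f(U) = (-1 + 2*U)/(2*U) (f(U) = (U + (U - 1))/(U + U) = (U + (-1 + U))/((2*U)) = (-1 + 2*U)*(1/(2*U)) = (-1 + 2*U)/(2*U))
O(W) = 44/W - W/24 (O(W) = -2*(W/48 - 22/W) = -2*(-22/W + W/48) = 44/W - W/24)
O(f(R))/(-6948) = (44/(((-½ + ⅑)/(⅑))) - (-½ + ⅑)/(24*⅑))/(-6948) = (44/((9*(-7/18))) - 3*(-7)/(8*18))*(-1/6948) = (44/(-7/2) - 1/24*(-7/2))*(-1/6948) = (44*(-2/7) + 7/48)*(-1/6948) = (-88/7 + 7/48)*(-1/6948) = -4175/336*(-1/6948) = 4175/2334528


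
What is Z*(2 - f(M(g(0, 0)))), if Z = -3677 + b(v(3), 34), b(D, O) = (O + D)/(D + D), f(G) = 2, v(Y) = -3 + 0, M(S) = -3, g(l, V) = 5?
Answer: 0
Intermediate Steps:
v(Y) = -3
b(D, O) = (D + O)/(2*D) (b(D, O) = (D + O)/((2*D)) = (D + O)*(1/(2*D)) = (D + O)/(2*D))
Z = -22093/6 (Z = -3677 + (1/2)*(-3 + 34)/(-3) = -3677 + (1/2)*(-1/3)*31 = -3677 - 31/6 = -22093/6 ≈ -3682.2)
Z*(2 - f(M(g(0, 0)))) = -22093*(2 - 1*2)/6 = -22093*(2 - 2)/6 = -22093/6*0 = 0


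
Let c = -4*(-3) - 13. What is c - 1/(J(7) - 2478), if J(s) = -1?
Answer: -2478/2479 ≈ -0.99960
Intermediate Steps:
c = -1 (c = 12 - 13 = -1)
c - 1/(J(7) - 2478) = -1 - 1/(-1 - 2478) = -1 - 1/(-2479) = -1 - 1*(-1/2479) = -1 + 1/2479 = -2478/2479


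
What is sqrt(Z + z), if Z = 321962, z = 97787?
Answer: 11*sqrt(3469) ≈ 647.88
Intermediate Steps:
sqrt(Z + z) = sqrt(321962 + 97787) = sqrt(419749) = 11*sqrt(3469)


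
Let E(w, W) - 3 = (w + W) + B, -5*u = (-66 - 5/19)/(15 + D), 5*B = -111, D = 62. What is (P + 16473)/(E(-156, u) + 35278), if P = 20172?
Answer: 89352725/85592747 ≈ 1.0439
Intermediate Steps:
B = -111/5 (B = (1/5)*(-111) = -111/5 ≈ -22.200)
u = 1259/7315 (u = -(-66 - 5/19)/(5*(15 + 62)) = -(-66 - 5*1/19)/(5*77) = -(-66 - 5/19)/(5*77) = -(-1259)/(95*77) = -1/5*(-1259/1463) = 1259/7315 ≈ 0.17211)
E(w, W) = -96/5 + W + w (E(w, W) = 3 + ((w + W) - 111/5) = 3 + ((W + w) - 111/5) = 3 + (-111/5 + W + w) = -96/5 + W + w)
(P + 16473)/(E(-156, u) + 35278) = (20172 + 16473)/((-96/5 + 1259/7315 - 156) + 35278) = 36645/(-1280329/7315 + 35278) = 36645/(256778241/7315) = 36645*(7315/256778241) = 89352725/85592747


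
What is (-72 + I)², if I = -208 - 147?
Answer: 182329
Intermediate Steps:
I = -355
(-72 + I)² = (-72 - 355)² = (-427)² = 182329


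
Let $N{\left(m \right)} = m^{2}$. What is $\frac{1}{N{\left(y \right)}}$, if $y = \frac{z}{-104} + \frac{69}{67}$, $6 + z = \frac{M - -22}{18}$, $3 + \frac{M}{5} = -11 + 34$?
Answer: $\frac{3932794944}{4110733225} \approx 0.95671$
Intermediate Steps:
$M = 100$ ($M = -15 + 5 \left(-11 + 34\right) = -15 + 5 \cdot 23 = -15 + 115 = 100$)
$z = \frac{7}{9}$ ($z = -6 + \frac{100 - -22}{18} = -6 + \left(100 + 22\right) \frac{1}{18} = -6 + 122 \cdot \frac{1}{18} = -6 + \frac{61}{9} = \frac{7}{9} \approx 0.77778$)
$y = \frac{64115}{62712}$ ($y = \frac{7}{9 \left(-104\right)} + \frac{69}{67} = \frac{7}{9} \left(- \frac{1}{104}\right) + 69 \cdot \frac{1}{67} = - \frac{7}{936} + \frac{69}{67} = \frac{64115}{62712} \approx 1.0224$)
$\frac{1}{N{\left(y \right)}} = \frac{1}{\left(\frac{64115}{62712}\right)^{2}} = \frac{1}{\frac{4110733225}{3932794944}} = \frac{3932794944}{4110733225}$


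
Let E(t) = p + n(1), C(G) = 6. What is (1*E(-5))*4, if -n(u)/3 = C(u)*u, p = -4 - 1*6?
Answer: -112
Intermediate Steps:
p = -10 (p = -4 - 6 = -10)
n(u) = -18*u
E(t) = -28 (E(t) = -10 - 18*1 = -10 - 18 = -28)
(1*E(-5))*4 = (1*(-28))*4 = -28*4 = -112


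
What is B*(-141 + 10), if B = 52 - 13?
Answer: -5109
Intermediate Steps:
B = 39
B*(-141 + 10) = 39*(-141 + 10) = 39*(-131) = -5109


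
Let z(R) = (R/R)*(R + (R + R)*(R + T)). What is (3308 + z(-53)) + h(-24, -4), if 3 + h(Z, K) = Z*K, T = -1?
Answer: 9072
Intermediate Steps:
h(Z, K) = -3 + K*Z (h(Z, K) = -3 + Z*K = -3 + K*Z)
z(R) = R + 2*R*(-1 + R) (z(R) = (R/R)*(R + (R + R)*(R - 1)) = 1*(R + (2*R)*(-1 + R)) = 1*(R + 2*R*(-1 + R)) = R + 2*R*(-1 + R))
(3308 + z(-53)) + h(-24, -4) = (3308 - 53*(-1 + 2*(-53))) + (-3 - 4*(-24)) = (3308 - 53*(-1 - 106)) + (-3 + 96) = (3308 - 53*(-107)) + 93 = (3308 + 5671) + 93 = 8979 + 93 = 9072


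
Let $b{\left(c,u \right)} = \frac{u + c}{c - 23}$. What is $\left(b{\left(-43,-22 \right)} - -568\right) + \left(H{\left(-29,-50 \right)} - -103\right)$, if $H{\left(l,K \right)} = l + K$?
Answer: $\frac{39137}{66} \approx 592.98$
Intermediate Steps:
$b{\left(c,u \right)} = \frac{c + u}{-23 + c}$
$H{\left(l,K \right)} = K + l$
$\left(b{\left(-43,-22 \right)} - -568\right) + \left(H{\left(-29,-50 \right)} - -103\right) = \left(\frac{-43 - 22}{-23 - 43} - -568\right) - -24 = \left(\frac{1}{-66} \left(-65\right) + 568\right) + \left(-79 + 103\right) = \left(\left(- \frac{1}{66}\right) \left(-65\right) + 568\right) + 24 = \left(\frac{65}{66} + 568\right) + 24 = \frac{37553}{66} + 24 = \frac{39137}{66}$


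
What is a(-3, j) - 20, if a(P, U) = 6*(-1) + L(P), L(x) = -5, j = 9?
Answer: -31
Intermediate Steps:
a(P, U) = -11 (a(P, U) = 6*(-1) - 5 = -6 - 5 = -11)
a(-3, j) - 20 = -11 - 20 = -31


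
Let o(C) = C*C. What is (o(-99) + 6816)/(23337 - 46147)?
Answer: -16617/22810 ≈ -0.72850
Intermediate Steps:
o(C) = C²
(o(-99) + 6816)/(23337 - 46147) = ((-99)² + 6816)/(23337 - 46147) = (9801 + 6816)/(-22810) = 16617*(-1/22810) = -16617/22810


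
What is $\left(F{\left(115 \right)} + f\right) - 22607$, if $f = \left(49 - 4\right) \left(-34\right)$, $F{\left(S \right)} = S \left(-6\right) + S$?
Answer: $-24712$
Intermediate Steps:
$F{\left(S \right)} = - 5 S$ ($F{\left(S \right)} = - 6 S + S = - 5 S$)
$f = -1530$ ($f = 45 \left(-34\right) = -1530$)
$\left(F{\left(115 \right)} + f\right) - 22607 = \left(\left(-5\right) 115 - 1530\right) - 22607 = \left(-575 - 1530\right) - 22607 = -2105 - 22607 = -24712$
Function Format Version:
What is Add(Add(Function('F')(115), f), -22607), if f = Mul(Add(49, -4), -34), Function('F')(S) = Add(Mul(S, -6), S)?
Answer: -24712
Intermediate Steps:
Function('F')(S) = Mul(-5, S) (Function('F')(S) = Add(Mul(-6, S), S) = Mul(-5, S))
f = -1530 (f = Mul(45, -34) = -1530)
Add(Add(Function('F')(115), f), -22607) = Add(Add(Mul(-5, 115), -1530), -22607) = Add(Add(-575, -1530), -22607) = Add(-2105, -22607) = -24712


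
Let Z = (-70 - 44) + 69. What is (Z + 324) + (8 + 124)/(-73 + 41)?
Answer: 2199/8 ≈ 274.88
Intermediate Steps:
Z = -45 (Z = -114 + 69 = -45)
(Z + 324) + (8 + 124)/(-73 + 41) = (-45 + 324) + (8 + 124)/(-73 + 41) = 279 + 132/(-32) = 279 + 132*(-1/32) = 279 - 33/8 = 2199/8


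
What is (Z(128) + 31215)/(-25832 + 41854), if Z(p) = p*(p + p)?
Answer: 63983/16022 ≈ 3.9934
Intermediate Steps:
Z(p) = 2*p² (Z(p) = p*(2*p) = 2*p²)
(Z(128) + 31215)/(-25832 + 41854) = (2*128² + 31215)/(-25832 + 41854) = (2*16384 + 31215)/16022 = (32768 + 31215)*(1/16022) = 63983*(1/16022) = 63983/16022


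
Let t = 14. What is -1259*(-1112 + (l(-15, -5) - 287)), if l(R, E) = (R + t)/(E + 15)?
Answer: 17614669/10 ≈ 1.7615e+6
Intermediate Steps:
l(R, E) = (14 + R)/(15 + E) (l(R, E) = (R + 14)/(E + 15) = (14 + R)/(15 + E))
-1259*(-1112 + (l(-15, -5) - 287)) = -1259*(-1112 + ((14 - 15)/(15 - 5) - 287)) = -1259*(-1112 + (-1/10 - 287)) = -1259*(-1112 + ((⅒)*(-1) - 287)) = -1259*(-1112 + (-⅒ - 287)) = -1259*(-1112 - 2871/10) = -1259*(-13991/10) = 17614669/10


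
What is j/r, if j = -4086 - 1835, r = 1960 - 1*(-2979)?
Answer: -5921/4939 ≈ -1.1988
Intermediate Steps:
r = 4939 (r = 1960 + 2979 = 4939)
j = -5921
j/r = -5921/4939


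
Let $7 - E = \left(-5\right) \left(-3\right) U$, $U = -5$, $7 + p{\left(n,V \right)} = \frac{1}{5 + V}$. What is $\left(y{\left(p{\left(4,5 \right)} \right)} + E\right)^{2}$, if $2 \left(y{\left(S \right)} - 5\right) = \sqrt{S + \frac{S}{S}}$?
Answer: $\frac{\left(1740 + i \sqrt{590}\right)^{2}}{400} \approx 7567.5 + 211.32 i$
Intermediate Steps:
$p{\left(n,V \right)} = -7 + \frac{1}{5 + V}$
$y{\left(S \right)} = 5 + \frac{\sqrt{1 + S}}{2}$ ($y{\left(S \right)} = 5 + \frac{\sqrt{S + \frac{S}{S}}}{2} = 5 + \frac{\sqrt{S + 1}}{2} = 5 + \frac{\sqrt{1 + S}}{2}$)
$E = 82$ ($E = 7 - \left(-5\right) \left(-3\right) \left(-5\right) = 7 - 15 \left(-5\right) = 7 - -75 = 7 + 75 = 82$)
$\left(y{\left(p{\left(4,5 \right)} \right)} + E\right)^{2} = \left(\left(5 + \frac{\sqrt{1 + \frac{-34 - 35}{5 + 5}}}{2}\right) + 82\right)^{2} = \left(\left(5 + \frac{\sqrt{1 + \frac{-34 - 35}{10}}}{2}\right) + 82\right)^{2} = \left(\left(5 + \frac{\sqrt{1 + \frac{1}{10} \left(-69\right)}}{2}\right) + 82\right)^{2} = \left(\left(5 + \frac{\sqrt{1 - \frac{69}{10}}}{2}\right) + 82\right)^{2} = \left(\left(5 + \frac{\sqrt{- \frac{59}{10}}}{2}\right) + 82\right)^{2} = \left(\left(5 + \frac{\frac{1}{10} i \sqrt{590}}{2}\right) + 82\right)^{2} = \left(\left(5 + \frac{i \sqrt{590}}{20}\right) + 82\right)^{2} = \left(87 + \frac{i \sqrt{590}}{20}\right)^{2}$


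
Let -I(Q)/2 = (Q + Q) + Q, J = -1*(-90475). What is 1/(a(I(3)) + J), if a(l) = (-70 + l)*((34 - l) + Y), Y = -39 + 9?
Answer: 1/88539 ≈ 1.1294e-5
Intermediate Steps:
Y = -30
J = 90475
I(Q) = -6*Q (I(Q) = -2*((Q + Q) + Q) = -2*(2*Q + Q) = -6*Q)
a(l) = (-70 + l)*(4 - l) (a(l) = (-70 + l)*((34 - l) - 30) = (-70 + l)*(4 - l))
1/(a(I(3)) + J) = 1/((-280 - (-6*3)² + 74*(-6*3)) + 90475) = 1/((-280 - 1*(-18)² + 74*(-18)) + 90475) = 1/((-280 - 1*324 - 1332) + 90475) = 1/((-280 - 324 - 1332) + 90475) = 1/(-1936 + 90475) = 1/88539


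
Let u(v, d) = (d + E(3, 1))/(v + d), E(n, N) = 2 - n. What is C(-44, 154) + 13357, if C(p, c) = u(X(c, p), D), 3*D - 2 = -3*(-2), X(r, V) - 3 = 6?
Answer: 93500/7 ≈ 13357.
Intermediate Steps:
X(r, V) = 9 (X(r, V) = 3 + 6 = 9)
D = 8/3 (D = 2/3 + (-3*(-2))/3 = 2/3 + (1/3)*6 = 2/3 + 2 = 8/3 ≈ 2.6667)
u(v, d) = (-1 + d)/(d + v) (u(v, d) = (d + (2 - 1*3))/(v + d) = (d + (2 - 3))/(d + v) = (d - 1)/(d + v) = (-1 + d)/(d + v))
C(p, c) = 1/7 (C(p, c) = (-1 + 8/3)/(8/3 + 9) = (5/3)/(35/3) = (3/35)*(5/3) = 1/7)
C(-44, 154) + 13357 = 1/7 + 13357 = 93500/7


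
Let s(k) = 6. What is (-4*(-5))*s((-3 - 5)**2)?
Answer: 120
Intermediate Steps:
(-4*(-5))*s((-3 - 5)**2) = -4*(-5)*6 = 20*6 = 120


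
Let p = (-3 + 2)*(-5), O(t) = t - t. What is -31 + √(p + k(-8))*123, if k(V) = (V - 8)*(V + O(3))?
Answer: -31 + 123*√133 ≈ 1387.5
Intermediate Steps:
O(t) = 0
p = 5 (p = -1*(-5) = 5)
k(V) = V*(-8 + V) (k(V) = (V - 8)*(V + 0) = (-8 + V)*V = V*(-8 + V))
-31 + √(p + k(-8))*123 = -31 + √(5 - 8*(-8 - 8))*123 = -31 + √(5 - 8*(-16))*123 = -31 + √(5 + 128)*123 = -31 + √133*123 = -31 + 123*√133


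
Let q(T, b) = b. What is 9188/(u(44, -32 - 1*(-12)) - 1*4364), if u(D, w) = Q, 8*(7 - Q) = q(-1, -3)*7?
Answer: -73504/34835 ≈ -2.1101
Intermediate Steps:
Q = 77/8 (Q = 7 - (-3)*7/8 = 7 - 1/8*(-21) = 7 + 21/8 = 77/8 ≈ 9.6250)
u(D, w) = 77/8
9188/(u(44, -32 - 1*(-12)) - 1*4364) = 9188/(77/8 - 1*4364) = 9188/(77/8 - 4364) = 9188/(-34835/8) = 9188*(-8/34835) = -73504/34835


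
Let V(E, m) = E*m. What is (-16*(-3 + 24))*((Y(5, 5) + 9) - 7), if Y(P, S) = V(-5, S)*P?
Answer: 41328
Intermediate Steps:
Y(P, S) = -5*P*S (Y(P, S) = (-5*S)*P = -5*P*S)
(-16*(-3 + 24))*((Y(5, 5) + 9) - 7) = (-16*(-3 + 24))*((-5*5*5 + 9) - 7) = (-16*21)*((-125 + 9) - 7) = -336*(-116 - 7) = -336*(-123) = 41328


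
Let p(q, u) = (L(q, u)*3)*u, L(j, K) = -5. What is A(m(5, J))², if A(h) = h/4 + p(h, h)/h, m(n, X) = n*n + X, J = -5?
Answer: 100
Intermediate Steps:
m(n, X) = X + n² (m(n, X) = n² + X = X + n²)
p(q, u) = -15*u (p(q, u) = (-5*3)*u = -15*u)
A(h) = -15 + h/4 (A(h) = h/4 + (-15*h)/h = h*(¼) - 15 = h/4 - 15 = -15 + h/4)
A(m(5, J))² = (-15 + (-5 + 5²)/4)² = (-15 + (-5 + 25)/4)² = (-15 + (¼)*20)² = (-15 + 5)² = (-10)² = 100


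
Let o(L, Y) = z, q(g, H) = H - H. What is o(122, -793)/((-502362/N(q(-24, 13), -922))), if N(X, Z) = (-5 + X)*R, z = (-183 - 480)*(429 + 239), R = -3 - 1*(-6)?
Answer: -369070/27909 ≈ -13.224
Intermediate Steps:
R = 3 (R = -3 + 6 = 3)
q(g, H) = 0
z = -442884 (z = -663*668 = -442884)
o(L, Y) = -442884
N(X, Z) = -15 + 3*X (N(X, Z) = (-5 + X)*3 = -15 + 3*X)
o(122, -793)/((-502362/N(q(-24, 13), -922))) = -442884/((-502362/(-15 + 3*0))) = -442884/((-502362/(-15 + 0))) = -442884/((-502362/(-15))) = -442884/((-502362*(-1/15))) = -442884/167454/5 = -442884*5/167454 = -369070/27909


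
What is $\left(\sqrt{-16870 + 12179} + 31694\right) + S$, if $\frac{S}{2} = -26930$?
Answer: $-22166 + i \sqrt{4691} \approx -22166.0 + 68.491 i$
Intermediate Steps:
$S = -53860$ ($S = 2 \left(-26930\right) = -53860$)
$\left(\sqrt{-16870 + 12179} + 31694\right) + S = \left(\sqrt{-16870 + 12179} + 31694\right) - 53860 = \left(\sqrt{-4691} + 31694\right) - 53860 = \left(i \sqrt{4691} + 31694\right) - 53860 = \left(31694 + i \sqrt{4691}\right) - 53860 = -22166 + i \sqrt{4691}$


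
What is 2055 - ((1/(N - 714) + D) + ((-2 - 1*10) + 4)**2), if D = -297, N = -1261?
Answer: 4518801/1975 ≈ 2288.0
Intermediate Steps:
2055 - ((1/(N - 714) + D) + ((-2 - 1*10) + 4)**2) = 2055 - ((1/(-1261 - 714) - 297) + ((-2 - 1*10) + 4)**2) = 2055 - ((1/(-1975) - 297) + ((-2 - 10) + 4)**2) = 2055 - ((-1/1975 - 297) + (-12 + 4)**2) = 2055 - (-586576/1975 + (-8)**2) = 2055 - (-586576/1975 + 64) = 2055 - 1*(-460176/1975) = 2055 + 460176/1975 = 4518801/1975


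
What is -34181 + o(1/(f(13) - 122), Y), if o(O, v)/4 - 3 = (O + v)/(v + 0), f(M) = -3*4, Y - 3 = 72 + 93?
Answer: -192280621/5628 ≈ -34165.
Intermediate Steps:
Y = 168 (Y = 3 + (72 + 93) = 3 + 165 = 168)
f(M) = -12
o(O, v) = 12 + 4*(O + v)/v (o(O, v) = 12 + 4*((O + v)/(v + 0)) = 12 + 4*((O + v)/v) = 12 + 4*(O + v)/v)
-34181 + o(1/(f(13) - 122), Y) = -34181 + (16 + 4/(-12 - 122*168)) = -34181 + (16 + 4*(1/168)/(-134)) = -34181 + (16 + 4*(-1/134)*(1/168)) = -34181 + (16 - 1/5628) = -34181 + 90047/5628 = -192280621/5628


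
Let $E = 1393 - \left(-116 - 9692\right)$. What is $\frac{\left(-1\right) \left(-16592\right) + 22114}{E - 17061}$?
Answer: $- \frac{19353}{2930} \approx -6.6051$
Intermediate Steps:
$E = 11201$ ($E = 1393 - -9808 = 1393 + 9808 = 11201$)
$\frac{\left(-1\right) \left(-16592\right) + 22114}{E - 17061} = \frac{\left(-1\right) \left(-16592\right) + 22114}{11201 - 17061} = \frac{16592 + 22114}{-5860} = 38706 \left(- \frac{1}{5860}\right) = - \frac{19353}{2930}$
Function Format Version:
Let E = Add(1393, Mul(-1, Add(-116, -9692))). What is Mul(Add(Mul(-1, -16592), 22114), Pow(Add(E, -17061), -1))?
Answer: Rational(-19353, 2930) ≈ -6.6051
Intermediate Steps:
E = 11201 (E = Add(1393, Mul(-1, -9808)) = Add(1393, 9808) = 11201)
Mul(Add(Mul(-1, -16592), 22114), Pow(Add(E, -17061), -1)) = Mul(Add(Mul(-1, -16592), 22114), Pow(Add(11201, -17061), -1)) = Mul(Add(16592, 22114), Pow(-5860, -1)) = Mul(38706, Rational(-1, 5860)) = Rational(-19353, 2930)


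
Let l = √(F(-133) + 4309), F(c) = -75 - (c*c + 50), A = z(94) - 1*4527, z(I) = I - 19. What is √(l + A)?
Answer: √(-4452 + I*√13505) ≈ 0.8708 + 66.729*I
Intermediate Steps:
z(I) = -19 + I
A = -4452 (A = (-19 + 94) - 1*4527 = 75 - 4527 = -4452)
F(c) = -125 - c² (F(c) = -75 - (c² + 50) = -75 - (50 + c²) = -75 + (-50 - c²) = -125 - c²)
l = I*√13505 (l = √((-125 - 1*(-133)²) + 4309) = √((-125 - 1*17689) + 4309) = √((-125 - 17689) + 4309) = √(-17814 + 4309) = √(-13505) = I*√13505 ≈ 116.21*I)
√(l + A) = √(I*√13505 - 4452) = √(-4452 + I*√13505)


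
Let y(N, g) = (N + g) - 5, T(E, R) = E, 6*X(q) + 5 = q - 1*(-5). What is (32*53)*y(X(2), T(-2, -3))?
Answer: -33920/3 ≈ -11307.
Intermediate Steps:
X(q) = q/6 (X(q) = -⅚ + (q - 1*(-5))/6 = -⅚ + (q + 5)/6 = -⅚ + (5 + q)/6 = -⅚ + (⅚ + q/6) = q/6)
y(N, g) = -5 + N + g
(32*53)*y(X(2), T(-2, -3)) = (32*53)*(-5 + (⅙)*2 - 2) = 1696*(-5 + ⅓ - 2) = 1696*(-20/3) = -33920/3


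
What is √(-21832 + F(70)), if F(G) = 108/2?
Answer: I*√21778 ≈ 147.57*I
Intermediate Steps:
F(G) = 54 (F(G) = 108*(½) = 54)
√(-21832 + F(70)) = √(-21832 + 54) = √(-21778) = I*√21778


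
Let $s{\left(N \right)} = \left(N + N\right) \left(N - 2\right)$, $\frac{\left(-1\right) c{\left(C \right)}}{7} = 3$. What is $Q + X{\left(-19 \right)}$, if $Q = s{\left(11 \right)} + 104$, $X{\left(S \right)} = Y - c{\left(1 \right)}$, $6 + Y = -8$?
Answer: $309$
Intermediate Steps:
$Y = -14$ ($Y = -6 - 8 = -14$)
$c{\left(C \right)} = -21$ ($c{\left(C \right)} = \left(-7\right) 3 = -21$)
$s{\left(N \right)} = 2 N \left(-2 + N\right)$
$X{\left(S \right)} = 7$ ($X{\left(S \right)} = -14 - -21 = -14 + 21 = 7$)
$Q = 302$ ($Q = 2 \cdot 11 \left(-2 + 11\right) + 104 = 2 \cdot 11 \cdot 9 + 104 = 198 + 104 = 302$)
$Q + X{\left(-19 \right)} = 302 + 7 = 309$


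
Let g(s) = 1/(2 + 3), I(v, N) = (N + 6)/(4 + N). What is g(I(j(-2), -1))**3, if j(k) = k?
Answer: 1/125 ≈ 0.0080000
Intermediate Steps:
I(v, N) = (6 + N)/(4 + N)
g(s) = 1/5
g(I(j(-2), -1))**3 = (1/5)**3 = 1/125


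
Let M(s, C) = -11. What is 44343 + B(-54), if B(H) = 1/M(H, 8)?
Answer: 487772/11 ≈ 44343.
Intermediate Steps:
B(H) = -1/11 (B(H) = 1/(-11) = -1/11)
44343 + B(-54) = 44343 - 1/11 = 487772/11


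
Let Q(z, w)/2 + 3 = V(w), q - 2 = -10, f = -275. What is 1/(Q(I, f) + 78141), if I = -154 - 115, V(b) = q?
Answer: 1/78119 ≈ 1.2801e-5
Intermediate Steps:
q = -8 (q = 2 - 10 = -8)
V(b) = -8
I = -269
Q(z, w) = -22 (Q(z, w) = -6 + 2*(-8) = -6 - 16 = -22)
1/(Q(I, f) + 78141) = 1/(-22 + 78141) = 1/78119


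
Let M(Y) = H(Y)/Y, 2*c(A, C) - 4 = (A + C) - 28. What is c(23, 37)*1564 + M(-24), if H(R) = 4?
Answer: 168911/6 ≈ 28152.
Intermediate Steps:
c(A, C) = -12 + A/2 + C/2 (c(A, C) = 2 + ((A + C) - 28)/2 = 2 + (-28 + A + C)/2 = 2 + (-14 + A/2 + C/2) = -12 + A/2 + C/2)
M(Y) = 4/Y
c(23, 37)*1564 + M(-24) = (-12 + (½)*23 + (½)*37)*1564 + 4/(-24) = (-12 + 23/2 + 37/2)*1564 + 4*(-1/24) = 18*1564 - ⅙ = 28152 - ⅙ = 168911/6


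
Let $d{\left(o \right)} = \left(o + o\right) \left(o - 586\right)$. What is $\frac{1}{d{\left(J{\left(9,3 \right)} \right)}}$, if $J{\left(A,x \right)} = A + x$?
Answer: $- \frac{1}{13776} \approx -7.259 \cdot 10^{-5}$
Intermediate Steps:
$d{\left(o \right)} = 2 o \left(-586 + o\right)$
$\frac{1}{d{\left(J{\left(9,3 \right)} \right)}} = \frac{1}{2 \left(9 + 3\right) \left(-586 + \left(9 + 3\right)\right)} = \frac{1}{2 \cdot 12 \left(-586 + 12\right)} = \frac{1}{2 \cdot 12 \left(-574\right)} = \frac{1}{-13776} = - \frac{1}{13776}$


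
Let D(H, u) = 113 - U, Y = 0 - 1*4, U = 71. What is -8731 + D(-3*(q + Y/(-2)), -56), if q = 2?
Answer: -8689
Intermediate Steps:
Y = -4 (Y = 0 - 4 = -4)
D(H, u) = 42 (D(H, u) = 113 - 1*71 = 113 - 71 = 42)
-8731 + D(-3*(q + Y/(-2)), -56) = -8731 + 42 = -8689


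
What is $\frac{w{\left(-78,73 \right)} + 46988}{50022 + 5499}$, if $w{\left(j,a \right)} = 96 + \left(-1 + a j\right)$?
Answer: $\frac{41389}{55521} \approx 0.74547$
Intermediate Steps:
$w{\left(j,a \right)} = 95 + a j$
$\frac{w{\left(-78,73 \right)} + 46988}{50022 + 5499} = \frac{\left(95 + 73 \left(-78\right)\right) + 46988}{50022 + 5499} = \frac{\left(95 - 5694\right) + 46988}{55521} = \left(-5599 + 46988\right) \frac{1}{55521} = 41389 \cdot \frac{1}{55521} = \frac{41389}{55521}$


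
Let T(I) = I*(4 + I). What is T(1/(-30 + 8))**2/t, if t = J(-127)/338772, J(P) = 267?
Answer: 213680439/5212196 ≈ 40.996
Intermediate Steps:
t = 89/112924 (t = 267/338772 = 267*(1/338772) = 89/112924 ≈ 0.00078814)
T(1/(-30 + 8))**2/t = ((4 + 1/(-30 + 8))/(-30 + 8))**2/(89/112924) = ((4 + 1/(-22))/(-22))**2*(112924/89) = (-(4 - 1/22)/22)**2*(112924/89) = (-1/22*87/22)**2*(112924/89) = (-87/484)**2*(112924/89) = (7569/234256)*(112924/89) = 213680439/5212196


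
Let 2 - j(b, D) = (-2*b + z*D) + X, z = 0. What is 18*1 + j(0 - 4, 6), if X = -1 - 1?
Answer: 14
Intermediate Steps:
X = -2
j(b, D) = 4 + 2*b (j(b, D) = 2 - ((-2*b + 0*D) - 2) = 2 - ((-2*b + 0) - 2) = 2 - (-2*b - 2) = 2 - (-2 - 2*b) = 2 + (2 + 2*b) = 4 + 2*b)
18*1 + j(0 - 4, 6) = 18*1 + (4 + 2*(0 - 4)) = 18 + (4 + 2*(-4)) = 18 + (4 - 8) = 18 - 4 = 14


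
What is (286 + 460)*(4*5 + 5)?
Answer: 18650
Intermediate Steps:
(286 + 460)*(4*5 + 5) = 746*(20 + 5) = 746*25 = 18650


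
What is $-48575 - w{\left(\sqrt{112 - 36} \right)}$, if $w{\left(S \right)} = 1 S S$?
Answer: $-48651$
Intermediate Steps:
$w{\left(S \right)} = S^{2}$ ($w{\left(S \right)} = S S = S^{2}$)
$-48575 - w{\left(\sqrt{112 - 36} \right)} = -48575 - \left(\sqrt{112 - 36}\right)^{2} = -48575 - \left(\sqrt{76}\right)^{2} = -48575 - \left(2 \sqrt{19}\right)^{2} = -48575 - 76 = -48651$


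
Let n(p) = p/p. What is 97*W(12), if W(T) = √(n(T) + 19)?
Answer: 194*√5 ≈ 433.80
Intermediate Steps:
n(p) = 1
W(T) = 2*√5 (W(T) = √(1 + 19) = √20 = 2*√5)
97*W(12) = 97*(2*√5) = 194*√5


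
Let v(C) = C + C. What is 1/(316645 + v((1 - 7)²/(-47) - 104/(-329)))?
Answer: 329/104175909 ≈ 3.1581e-6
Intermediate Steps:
v(C) = 2*C
1/(316645 + v((1 - 7)²/(-47) - 104/(-329))) = 1/(316645 + 2*((1 - 7)²/(-47) - 104/(-329))) = 1/(316645 + 2*((-6)²*(-1/47) - 104*(-1/329))) = 1/(316645 + 2*(36*(-1/47) + 104/329)) = 1/(316645 + 2*(-36/47 + 104/329)) = 1/(316645 + 2*(-148/329)) = 1/(316645 - 296/329) = 1/(104175909/329) = 329/104175909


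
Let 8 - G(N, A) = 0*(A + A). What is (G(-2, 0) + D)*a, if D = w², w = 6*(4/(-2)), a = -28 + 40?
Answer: 1824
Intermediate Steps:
G(N, A) = 8 (G(N, A) = 8 - 0*(A + A) = 8 - 0*2*A = 8 - 1*0 = 8 + 0 = 8)
a = 12
w = -12 (w = 6*(4*(-½)) = 6*(-2) = -12)
D = 144 (D = (-12)² = 144)
(G(-2, 0) + D)*a = (8 + 144)*12 = 152*12 = 1824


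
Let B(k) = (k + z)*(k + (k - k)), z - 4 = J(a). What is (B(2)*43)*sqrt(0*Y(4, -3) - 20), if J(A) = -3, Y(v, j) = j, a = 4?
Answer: 516*I*sqrt(5) ≈ 1153.8*I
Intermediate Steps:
z = 1 (z = 4 - 3 = 1)
B(k) = k*(1 + k) (B(k) = (k + 1)*(k + (k - k)) = (1 + k)*(k + 0) = (1 + k)*k = k*(1 + k))
(B(2)*43)*sqrt(0*Y(4, -3) - 20) = ((2*(1 + 2))*43)*sqrt(0*(-3) - 20) = ((2*3)*43)*sqrt(0 - 20) = (6*43)*sqrt(-20) = 258*(2*I*sqrt(5)) = 516*I*sqrt(5)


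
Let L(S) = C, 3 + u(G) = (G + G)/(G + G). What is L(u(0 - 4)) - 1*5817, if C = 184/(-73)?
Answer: -424825/73 ≈ -5819.5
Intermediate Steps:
u(G) = -2 (u(G) = -3 + (G + G)/(G + G) = -3 + (2*G)/((2*G)) = -3 + (2*G)*(1/(2*G)) = -3 + 1 = -2)
C = -184/73 (C = 184*(-1/73) = -184/73 ≈ -2.5205)
L(S) = -184/73
L(u(0 - 4)) - 1*5817 = -184/73 - 1*5817 = -184/73 - 5817 = -424825/73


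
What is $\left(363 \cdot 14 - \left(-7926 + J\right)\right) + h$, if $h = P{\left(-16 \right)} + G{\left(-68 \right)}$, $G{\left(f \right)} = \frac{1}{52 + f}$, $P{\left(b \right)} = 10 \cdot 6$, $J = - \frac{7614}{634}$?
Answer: $\frac{66341491}{5072} \approx 13080.0$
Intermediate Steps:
$J = - \frac{3807}{317}$ ($J = \left(-7614\right) \frac{1}{634} = - \frac{3807}{317} \approx -12.009$)
$P{\left(b \right)} = 60$
$h = \frac{959}{16}$ ($h = 60 + \frac{1}{52 - 68} = 60 + \frac{1}{-16} = 60 - \frac{1}{16} = \frac{959}{16} \approx 59.938$)
$\left(363 \cdot 14 - \left(-7926 + J\right)\right) + h = \left(363 \cdot 14 + \left(\left(4079 - - \frac{3807}{317}\right) - -3847\right)\right) + \frac{959}{16} = \left(5082 + \left(\left(4079 + \frac{3807}{317}\right) + 3847\right)\right) + \frac{959}{16} = \left(5082 + \left(\frac{1296850}{317} + 3847\right)\right) + \frac{959}{16} = \left(5082 + \frac{2516349}{317}\right) + \frac{959}{16} = \frac{4127343}{317} + \frac{959}{16} = \frac{66341491}{5072}$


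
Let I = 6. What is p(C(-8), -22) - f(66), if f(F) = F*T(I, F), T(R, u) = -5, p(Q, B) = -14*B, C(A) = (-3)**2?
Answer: 638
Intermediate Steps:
C(A) = 9
f(F) = -5*F (f(F) = F*(-5) = -5*F)
p(C(-8), -22) - f(66) = -14*(-22) - (-5)*66 = 308 - 1*(-330) = 308 + 330 = 638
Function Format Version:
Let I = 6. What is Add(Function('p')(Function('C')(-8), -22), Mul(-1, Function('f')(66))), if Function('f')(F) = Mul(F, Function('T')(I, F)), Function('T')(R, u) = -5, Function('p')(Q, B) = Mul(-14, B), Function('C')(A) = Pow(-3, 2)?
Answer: 638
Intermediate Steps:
Function('C')(A) = 9
Function('f')(F) = Mul(-5, F) (Function('f')(F) = Mul(F, -5) = Mul(-5, F))
Add(Function('p')(Function('C')(-8), -22), Mul(-1, Function('f')(66))) = Add(Mul(-14, -22), Mul(-1, Mul(-5, 66))) = Add(308, Mul(-1, -330)) = Add(308, 330) = 638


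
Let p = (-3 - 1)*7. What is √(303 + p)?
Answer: 5*√11 ≈ 16.583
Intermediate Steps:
p = -28 (p = -4*7 = -28)
√(303 + p) = √(303 - 28) = √275 = 5*√11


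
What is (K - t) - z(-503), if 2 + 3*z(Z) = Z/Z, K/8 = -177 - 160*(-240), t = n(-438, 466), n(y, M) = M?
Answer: 915955/3 ≈ 3.0532e+5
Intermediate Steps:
t = 466
K = 305784 (K = 8*(-177 - 160*(-240)) = 8*(-177 + 38400) = 8*38223 = 305784)
z(Z) = -⅓ (z(Z) = -⅔ + (Z/Z)/3 = -⅔ + (⅓)*1 = -⅔ + ⅓ = -⅓)
(K - t) - z(-503) = (305784 - 1*466) - 1*(-⅓) = (305784 - 466) + ⅓ = 305318 + ⅓ = 915955/3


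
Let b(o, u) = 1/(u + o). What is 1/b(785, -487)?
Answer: 298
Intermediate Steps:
b(o, u) = 1/(o + u)
1/b(785, -487) = 1/(1/(785 - 487)) = 1/(1/298) = 298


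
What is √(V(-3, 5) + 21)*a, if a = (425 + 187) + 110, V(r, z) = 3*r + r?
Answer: 2166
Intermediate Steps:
V(r, z) = 4*r
a = 722 (a = 612 + 110 = 722)
√(V(-3, 5) + 21)*a = √(4*(-3) + 21)*722 = √(-12 + 21)*722 = √9*722 = 3*722 = 2166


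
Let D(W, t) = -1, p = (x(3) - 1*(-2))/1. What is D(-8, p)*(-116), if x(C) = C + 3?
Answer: 116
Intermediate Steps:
x(C) = 3 + C
p = 8 (p = ((3 + 3) - 1*(-2))/1 = (6 + 2)*1 = 8*1 = 8)
D(-8, p)*(-116) = -1*(-116) = 116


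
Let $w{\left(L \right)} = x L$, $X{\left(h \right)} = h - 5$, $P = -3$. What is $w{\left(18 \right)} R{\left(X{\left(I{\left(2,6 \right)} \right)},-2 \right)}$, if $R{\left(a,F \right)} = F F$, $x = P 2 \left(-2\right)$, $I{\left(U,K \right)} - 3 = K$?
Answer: $864$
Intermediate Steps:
$I{\left(U,K \right)} = 3 + K$
$X{\left(h \right)} = -5 + h$
$x = 12$ ($x = \left(-3\right) 2 \left(-2\right) = \left(-6\right) \left(-2\right) = 12$)
$R{\left(a,F \right)} = F^{2}$
$w{\left(L \right)} = 12 L$
$w{\left(18 \right)} R{\left(X{\left(I{\left(2,6 \right)} \right)},-2 \right)} = 12 \cdot 18 \left(-2\right)^{2} = 216 \cdot 4 = 864$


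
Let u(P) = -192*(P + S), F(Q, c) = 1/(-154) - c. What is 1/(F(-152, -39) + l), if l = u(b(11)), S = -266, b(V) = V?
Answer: 154/7545845 ≈ 2.0409e-5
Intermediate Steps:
F(Q, c) = -1/154 - c
u(P) = 51072 - 192*P (u(P) = -192*(P - 266) = -192*(-266 + P) = 51072 - 192*P)
l = 48960 (l = 51072 - 192*11 = 51072 - 2112 = 48960)
1/(F(-152, -39) + l) = 1/((-1/154 - 1*(-39)) + 48960) = 1/((-1/154 + 39) + 48960) = 1/(6005/154 + 48960) = 1/(7545845/154) = 154/7545845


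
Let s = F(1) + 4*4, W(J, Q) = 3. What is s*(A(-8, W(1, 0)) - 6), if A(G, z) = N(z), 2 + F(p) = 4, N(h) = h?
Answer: -54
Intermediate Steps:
F(p) = 2 (F(p) = -2 + 4 = 2)
A(G, z) = z
s = 18 (s = 2 + 4*4 = 2 + 16 = 18)
s*(A(-8, W(1, 0)) - 6) = 18*(3 - 6) = 18*(-3) = -54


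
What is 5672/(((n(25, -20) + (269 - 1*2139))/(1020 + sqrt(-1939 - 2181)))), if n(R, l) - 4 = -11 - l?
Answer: -1928480/619 - 11344*I*sqrt(1030)/1857 ≈ -3115.5 - 196.05*I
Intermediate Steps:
n(R, l) = -7 - l (n(R, l) = 4 + (-11 - l) = -7 - l)
5672/(((n(25, -20) + (269 - 1*2139))/(1020 + sqrt(-1939 - 2181)))) = 5672/((((-7 - 1*(-20)) + (269 - 1*2139))/(1020 + sqrt(-1939 - 2181)))) = 5672/((((-7 + 20) + (269 - 2139))/(1020 + sqrt(-4120)))) = 5672/(((13 - 1870)/(1020 + 2*I*sqrt(1030)))) = 5672/((-1857/(1020 + 2*I*sqrt(1030)))) = 5672*(-340/619 - 2*I*sqrt(1030)/1857) = -1928480/619 - 11344*I*sqrt(1030)/1857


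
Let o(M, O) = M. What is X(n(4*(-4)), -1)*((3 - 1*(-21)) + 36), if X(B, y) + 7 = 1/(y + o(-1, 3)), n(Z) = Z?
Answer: -450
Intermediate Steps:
X(B, y) = -7 + 1/(-1 + y) (X(B, y) = -7 + 1/(y - 1) = -7 + 1/(-1 + y))
X(n(4*(-4)), -1)*((3 - 1*(-21)) + 36) = ((8 - 7*(-1))/(-1 - 1))*((3 - 1*(-21)) + 36) = ((8 + 7)/(-2))*((3 + 21) + 36) = (-1/2*15)*(24 + 36) = -15/2*60 = -450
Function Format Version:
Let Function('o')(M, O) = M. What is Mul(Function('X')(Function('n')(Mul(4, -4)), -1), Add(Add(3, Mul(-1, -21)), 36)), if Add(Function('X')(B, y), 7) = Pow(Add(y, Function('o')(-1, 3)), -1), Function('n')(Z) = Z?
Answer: -450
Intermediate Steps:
Function('X')(B, y) = Add(-7, Pow(Add(-1, y), -1)) (Function('X')(B, y) = Add(-7, Pow(Add(y, -1), -1)) = Add(-7, Pow(Add(-1, y), -1)))
Mul(Function('X')(Function('n')(Mul(4, -4)), -1), Add(Add(3, Mul(-1, -21)), 36)) = Mul(Mul(Pow(Add(-1, -1), -1), Add(8, Mul(-7, -1))), Add(Add(3, Mul(-1, -21)), 36)) = Mul(Mul(Pow(-2, -1), Add(8, 7)), Add(Add(3, 21), 36)) = Mul(Mul(Rational(-1, 2), 15), Add(24, 36)) = Mul(Rational(-15, 2), 60) = -450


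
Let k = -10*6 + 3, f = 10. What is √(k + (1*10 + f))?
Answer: I*√37 ≈ 6.0828*I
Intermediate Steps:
k = -57 (k = -60 + 3 = -57)
√(k + (1*10 + f)) = √(-57 + (1*10 + 10)) = √(-57 + (10 + 10)) = √(-57 + 20) = √(-37) = I*√37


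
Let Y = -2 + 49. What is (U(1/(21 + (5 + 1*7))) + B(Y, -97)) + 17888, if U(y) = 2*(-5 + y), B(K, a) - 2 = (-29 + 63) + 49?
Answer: 592781/33 ≈ 17963.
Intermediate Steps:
Y = 47
B(K, a) = 85 (B(K, a) = 2 + ((-29 + 63) + 49) = 2 + (34 + 49) = 2 + 83 = 85)
U(y) = -10 + 2*y
(U(1/(21 + (5 + 1*7))) + B(Y, -97)) + 17888 = ((-10 + 2/(21 + (5 + 1*7))) + 85) + 17888 = ((-10 + 2/(21 + (5 + 7))) + 85) + 17888 = ((-10 + 2/(21 + 12)) + 85) + 17888 = ((-10 + 2/33) + 85) + 17888 = (-328/33 + 85) + 17888 = 2477/33 + 17888 = 592781/33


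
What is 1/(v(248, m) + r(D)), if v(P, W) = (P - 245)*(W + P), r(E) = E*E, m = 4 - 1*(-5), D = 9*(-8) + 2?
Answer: 1/5671 ≈ 0.00017634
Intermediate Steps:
D = -70 (D = -72 + 2 = -70)
m = 9 (m = 4 + 5 = 9)
r(E) = E²
v(P, W) = (-245 + P)*(P + W)
1/(v(248, m) + r(D)) = 1/((248² - 245*248 - 245*9 + 248*9) + (-70)²) = 1/((61504 - 60760 - 2205 + 2232) + 4900) = 1/(771 + 4900) = 1/5671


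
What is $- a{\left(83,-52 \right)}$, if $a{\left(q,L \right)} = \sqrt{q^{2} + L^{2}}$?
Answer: $- \sqrt{9593} \approx -97.944$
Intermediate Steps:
$a{\left(q,L \right)} = \sqrt{L^{2} + q^{2}}$
$- a{\left(83,-52 \right)} = - \sqrt{\left(-52\right)^{2} + 83^{2}} = - \sqrt{2704 + 6889} = - \sqrt{9593}$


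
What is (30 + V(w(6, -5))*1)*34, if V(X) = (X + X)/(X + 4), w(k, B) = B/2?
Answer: 2720/3 ≈ 906.67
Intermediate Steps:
w(k, B) = B/2 (w(k, B) = B*(½) = B/2)
V(X) = 2*X/(4 + X) (V(X) = (2*X)/(4 + X) = 2*X/(4 + X))
(30 + V(w(6, -5))*1)*34 = (30 + (2*((½)*(-5))/(4 + (½)*(-5)))*1)*34 = (30 + (2*(-5/2)/(4 - 5/2))*1)*34 = (30 + (2*(-5/2)/(3/2))*1)*34 = (30 + (2*(-5/2)*(⅔))*1)*34 = (30 - 10/3*1)*34 = (30 - 10/3)*34 = (80/3)*34 = 2720/3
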